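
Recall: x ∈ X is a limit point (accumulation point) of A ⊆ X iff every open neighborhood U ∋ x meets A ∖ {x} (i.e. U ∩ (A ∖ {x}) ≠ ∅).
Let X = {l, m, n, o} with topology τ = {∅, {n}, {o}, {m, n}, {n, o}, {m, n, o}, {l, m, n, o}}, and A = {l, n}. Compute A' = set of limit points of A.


A' = {l, m}

For each x ∈ X, list the open sets U ∈ τ with x ∈ U, then check whether U ∩ (A ∖ {x}) ≠ ∅ for every such U.
  x = l: opens ∋ x are {l, m, n, o}; each meets A ∖ {l}, so x IS a limit point.
  x = m: opens ∋ x are {m, n}, {m, n, o}, {l, m, n, o}; each meets A ∖ {m}, so x IS a limit point.
  x = n: open {n} ∋ x has {n} ∩ (A ∖ {n}) = ∅, so x is NOT a limit point.
  x = o: open {o} ∋ x has {o} ∩ (A ∖ {o}) = ∅, so x is NOT a limit point.
Collecting: A' = {l, m}.


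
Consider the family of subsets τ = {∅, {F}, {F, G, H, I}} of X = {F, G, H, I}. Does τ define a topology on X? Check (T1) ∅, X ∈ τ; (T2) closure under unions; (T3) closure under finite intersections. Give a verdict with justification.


τ IS a topology on X.

Axiom (T1): ∅ ∈ τ? Yes; X ∈ τ? Yes.
Axiom (T2/T3): check pairwise unions and intersections of members of τ.
All pairwise intersections and unions checked — each lies in τ. Therefore τ satisfies (T1), (T2), (T3): it IS a topology on X.


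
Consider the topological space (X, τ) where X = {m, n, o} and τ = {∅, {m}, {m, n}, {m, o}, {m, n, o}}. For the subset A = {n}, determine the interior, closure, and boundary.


int(A) = ∅, cl(A) = {n}, ∂A = {n}.

Closed sets in (X, τ) are complements of opens:
  closed(X, τ) = {∅, {n}, {o}, {n, o}, {m, n, o}}.
int(A) = ⋃ {U ∈ τ : U ⊆ A}. Opens contained in A: ∅.
Taking the union of these: int(A) = ∅.
cl(A) = ⋂ {C closed : A ⊆ C}. Closed sets containing A: {n}, {n, o}, {m, n, o}.
Intersecting these: cl(A) = {n}.
∂A = cl(A) ∖ int(A) = {n} ∖ ∅ = {n}.


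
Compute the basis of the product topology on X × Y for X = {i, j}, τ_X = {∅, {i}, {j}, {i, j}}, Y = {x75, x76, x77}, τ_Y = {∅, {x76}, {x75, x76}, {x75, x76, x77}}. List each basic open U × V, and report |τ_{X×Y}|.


Basis B = {∅ × ∅, {i} × {x76}, {j} × {x76}, {i} × {x75, x76}, {i, j} × {x76}, {j} × {x75, x76}, {i} × {x75, x76, x77}, {j} × {x75, x76, x77}, {i, j} × {x75, x76}, {i, j} × {x75, x76, x77}}; |τ_{X×Y}| = 16.

Enumerate products U × V with U ∈ τ_X, V ∈ τ_Y (deduplicated):
  ∅ × ∅ = {} (∅)
  {i} × {x76} = {(i,x76)}
  {j} × {x76} = {(j,x76)}
  {i} × {x75, x76} = {(i,x75), (i,x76)}
  {i, j} × {x76} = {(i,x76), (j,x76)}
  {j} × {x75, x76} = {(j,x75), (j,x76)}
  {i} × {x75, x76, x77} = {(i,x75), (i,x76), (i,x77)}
  {j} × {x75, x76, x77} = {(j,x75), (j,x76), (j,x77)}
  {i, j} × {x75, x76} = {(i,x75), (i,x76), (j,x75), (j,x76)}
  {i, j} × {x75, x76, x77} = {(i,x75), (i,x76), (i,x77), (j,x75), (j,x76), (j,x77)}
These 10 distinct sets form the basis B.
Close under arbitrary unions to get τ_{X×Y}; counting gives |τ_{X×Y}| = 16.


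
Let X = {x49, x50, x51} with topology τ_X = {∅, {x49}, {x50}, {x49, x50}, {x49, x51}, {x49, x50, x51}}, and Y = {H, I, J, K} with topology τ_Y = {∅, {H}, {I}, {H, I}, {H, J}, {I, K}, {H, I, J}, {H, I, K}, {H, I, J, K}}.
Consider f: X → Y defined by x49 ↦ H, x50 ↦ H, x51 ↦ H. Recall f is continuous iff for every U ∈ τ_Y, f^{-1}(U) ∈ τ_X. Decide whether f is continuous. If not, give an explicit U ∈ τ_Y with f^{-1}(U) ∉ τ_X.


f IS continuous.

Compute f^{-1}(U) for each U ∈ τ_Y:
  U = ∅: f^{-1}(U) = ∅ ∈ τ_X ✓.
  U = {H}: f^{-1}(U) = {x49, x50, x51} ∈ τ_X ✓.
  U = {I}: f^{-1}(U) = ∅ ∈ τ_X ✓.
  U = {H, I}: f^{-1}(U) = {x49, x50, x51} ∈ τ_X ✓.
  U = {H, J}: f^{-1}(U) = {x49, x50, x51} ∈ τ_X ✓.
  U = {I, K}: f^{-1}(U) = ∅ ∈ τ_X ✓.
  U = {H, I, J}: f^{-1}(U) = {x49, x50, x51} ∈ τ_X ✓.
  U = {H, I, K}: f^{-1}(U) = {x49, x50, x51} ∈ τ_X ✓.
  U = {H, I, J, K}: f^{-1}(U) = {x49, x50, x51} ∈ τ_X ✓.
Every preimage lies in τ_X, so f IS continuous.


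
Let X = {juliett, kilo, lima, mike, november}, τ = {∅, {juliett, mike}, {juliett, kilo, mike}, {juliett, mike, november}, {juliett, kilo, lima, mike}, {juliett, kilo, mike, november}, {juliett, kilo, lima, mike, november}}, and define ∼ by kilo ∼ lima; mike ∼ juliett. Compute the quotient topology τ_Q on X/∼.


X/∼ = {[juliett=mike], [kilo=lima], [november]}; |τ_Q| = 5.

Equivalence classes: [juliett=mike], [kilo=lima], [november].
Quotient map π: X → X/∼ sends juliett ↦ [juliett=mike], kilo ↦ [kilo=lima], lima ↦ [kilo=lima], mike ↦ [juliett=mike], november ↦ [november].
For each subset V ⊆ X/∼, compute π^{-1}(V) ⊆ X and check whether π^{-1}(V) ∈ τ. V is open in τ_Q iff π^{-1}(V) ∈ τ.
  V = {}: π^{-1}(V) = ∅ ∈ τ ✓.
  V = {[juliett=mike]}: π^{-1}(V) = {juliett, mike} ∈ τ ✓.
  V = {[kilo=lima]}: π^{-1}(V) = {kilo, lima} ∉ τ ✗.
  V = {[juliett=mike], [kilo=lima]}: π^{-1}(V) = {juliett, kilo, lima, mike} ∈ τ ✓.
  V = {[november]}: π^{-1}(V) = {november} ∉ τ ✗.
  V = {[juliett=mike], [november]}: π^{-1}(V) = {juliett, mike, november} ∈ τ ✓.
  V = {[kilo=lima], [november]}: π^{-1}(V) = {kilo, lima, november} ∉ τ ✗.
  V = {[juliett=mike], [kilo=lima], [november]}: π^{-1}(V) = {juliett, kilo, lima, mike, november} ∈ τ ✓.
Open sets in the quotient: τ_Q = {{}, {[juliett=mike]}, {[juliett=mike], [kilo=lima]}, {[juliett=mike], [november]}, {[juliett=mike], [kilo=lima], [november]}} (5 elements).


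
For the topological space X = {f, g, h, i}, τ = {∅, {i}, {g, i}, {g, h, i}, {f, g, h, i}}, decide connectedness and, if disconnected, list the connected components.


(X, τ) is connected.

Find clopen sets (U ∈ τ with X ∖ U ∈ τ):
  U = ∅, X ∖ U = {f, g, h, i} — both open, so U is clopen.
  U = {f, g, h, i}, X ∖ U = ∅ — both open, so U is clopen.
Only trivial clopens (∅ and X) exist, so (X, τ) is connected.
Compute connected components by grouping points that agree on all clopens:
  component: {f, g, h, i}


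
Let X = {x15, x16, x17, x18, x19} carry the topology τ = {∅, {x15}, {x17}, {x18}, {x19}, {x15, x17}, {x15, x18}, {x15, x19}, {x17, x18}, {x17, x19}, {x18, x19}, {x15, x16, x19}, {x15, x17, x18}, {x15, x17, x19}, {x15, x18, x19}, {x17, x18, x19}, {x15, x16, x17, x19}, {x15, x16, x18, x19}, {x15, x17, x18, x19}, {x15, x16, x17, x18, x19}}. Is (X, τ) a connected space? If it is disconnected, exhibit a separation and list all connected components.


(X, τ) is disconnected; components = [{x17}, {x18}, {x15, x16, x19}].

Find clopen sets (U ∈ τ with X ∖ U ∈ τ):
  U = ∅, X ∖ U = {x15, x16, x17, x18, x19} — both open, so U is clopen.
  U = {x17}, X ∖ U = {x15, x16, x18, x19} — both open, so U is clopen.
  U = {x18}, X ∖ U = {x15, x16, x17, x19} — both open, so U is clopen.
  U = {x17, x18}, X ∖ U = {x15, x16, x19} — both open, so U is clopen.
  U = {x15, x16, x19}, X ∖ U = {x17, x18} — both open, so U is clopen.
  U = {x15, x16, x17, x19}, X ∖ U = {x18} — both open, so U is clopen.
  U = {x15, x16, x18, x19}, X ∖ U = {x17} — both open, so U is clopen.
  U = {x15, x16, x17, x18, x19}, X ∖ U = ∅ — both open, so U is clopen.
Nontrivial clopen(s) exist: e.g. {x15, x16, x17, x19}. So (X, τ) is disconnected.
Compute connected components by grouping points that agree on all clopens:
  component: {x17}
  component: {x18}
  component: {x15, x16, x19}


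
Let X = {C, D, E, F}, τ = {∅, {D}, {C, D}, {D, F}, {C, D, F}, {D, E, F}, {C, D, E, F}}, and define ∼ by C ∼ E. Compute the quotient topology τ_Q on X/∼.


X/∼ = {[C=E], [D], [F]}; |τ_Q| = 4.

Equivalence classes: [C=E], [D], [F].
Quotient map π: X → X/∼ sends C ↦ [C=E], D ↦ [D], E ↦ [C=E], F ↦ [F].
For each subset V ⊆ X/∼, compute π^{-1}(V) ⊆ X and check whether π^{-1}(V) ∈ τ. V is open in τ_Q iff π^{-1}(V) ∈ τ.
  V = {}: π^{-1}(V) = ∅ ∈ τ ✓.
  V = {[C=E]}: π^{-1}(V) = {C, E} ∉ τ ✗.
  V = {[D]}: π^{-1}(V) = {D} ∈ τ ✓.
  V = {[C=E], [D]}: π^{-1}(V) = {C, D, E} ∉ τ ✗.
  V = {[F]}: π^{-1}(V) = {F} ∉ τ ✗.
  V = {[C=E], [F]}: π^{-1}(V) = {C, E, F} ∉ τ ✗.
  V = {[D], [F]}: π^{-1}(V) = {D, F} ∈ τ ✓.
  V = {[C=E], [D], [F]}: π^{-1}(V) = {C, D, E, F} ∈ τ ✓.
Open sets in the quotient: τ_Q = {{}, {[D]}, {[D], [F]}, {[C=E], [D], [F]}} (4 elements).


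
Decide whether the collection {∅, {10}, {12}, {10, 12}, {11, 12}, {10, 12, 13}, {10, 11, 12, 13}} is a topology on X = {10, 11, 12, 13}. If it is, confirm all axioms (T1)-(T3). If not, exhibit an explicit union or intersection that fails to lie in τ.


τ is NOT a topology on X.

Axiom (T1): ∅ ∈ τ? Yes; X ∈ τ? Yes.
Axiom (T2/T3): check pairwise unions and intersections of members of τ.
Counterexample for (T2): {10} ∪ {11, 12} = {10, 11, 12} ∉ τ. Therefore τ is NOT a topology.


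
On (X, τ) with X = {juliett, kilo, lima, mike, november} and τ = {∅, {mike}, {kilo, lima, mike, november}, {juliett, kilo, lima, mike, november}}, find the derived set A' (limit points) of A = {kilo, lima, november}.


A' = {juliett, kilo, lima, november}

For each x ∈ X, list the open sets U ∈ τ with x ∈ U, then check whether U ∩ (A ∖ {x}) ≠ ∅ for every such U.
  x = juliett: opens ∋ x are {juliett, kilo, lima, mike, november}; each meets A ∖ {juliett}, so x IS a limit point.
  x = kilo: opens ∋ x are {kilo, lima, mike, november}, {juliett, kilo, lima, mike, november}; each meets A ∖ {kilo}, so x IS a limit point.
  x = lima: opens ∋ x are {kilo, lima, mike, november}, {juliett, kilo, lima, mike, november}; each meets A ∖ {lima}, so x IS a limit point.
  x = mike: open {mike} ∋ x has {mike} ∩ (A ∖ {mike}) = ∅, so x is NOT a limit point.
  x = november: opens ∋ x are {kilo, lima, mike, november}, {juliett, kilo, lima, mike, november}; each meets A ∖ {november}, so x IS a limit point.
Collecting: A' = {juliett, kilo, lima, november}.


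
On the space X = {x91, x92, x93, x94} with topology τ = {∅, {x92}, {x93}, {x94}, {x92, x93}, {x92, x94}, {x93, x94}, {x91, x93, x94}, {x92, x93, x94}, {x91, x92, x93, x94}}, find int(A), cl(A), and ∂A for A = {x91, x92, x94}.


int(A) = {x92, x94}, cl(A) = {x91, x92, x94}, ∂A = {x91}.

Closed sets in (X, τ) are complements of opens:
  closed(X, τ) = {∅, {x91}, {x92}, {x91, x92}, {x91, x93}, {x91, x94}, {x91, x92, x93}, {x91, x92, x94}, {x91, x93, x94}, {x91, x92, x93, x94}}.
int(A) = ⋃ {U ∈ τ : U ⊆ A}. Opens contained in A: ∅, {x92}, {x94}, {x92, x94}.
Taking the union of these: int(A) = {x92, x94}.
cl(A) = ⋂ {C closed : A ⊆ C}. Closed sets containing A: {x91, x92, x94}, {x91, x92, x93, x94}.
Intersecting these: cl(A) = {x91, x92, x94}.
∂A = cl(A) ∖ int(A) = {x91, x92, x94} ∖ {x92, x94} = {x91}.


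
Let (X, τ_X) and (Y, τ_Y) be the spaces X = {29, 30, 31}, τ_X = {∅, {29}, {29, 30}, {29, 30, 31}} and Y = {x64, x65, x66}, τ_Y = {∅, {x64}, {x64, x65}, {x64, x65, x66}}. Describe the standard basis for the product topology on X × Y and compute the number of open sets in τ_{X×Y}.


Basis B = {∅ × ∅, {29} × {x64}, {29} × {x64, x65}, {29, 30} × {x64}, {29} × {x64, x65, x66}, {29, 30, 31} × {x64}, {29, 30} × {x64, x65}, {29, 30} × {x64, x65, x66}, {29, 30, 31} × {x64, x65}, {29, 30, 31} × {x64, x65, x66}}; |τ_{X×Y}| = 20.

Enumerate products U × V with U ∈ τ_X, V ∈ τ_Y (deduplicated):
  ∅ × ∅ = {} (∅)
  {29} × {x64} = {(29,x64)}
  {29} × {x64, x65} = {(29,x64), (29,x65)}
  {29, 30} × {x64} = {(29,x64), (30,x64)}
  {29} × {x64, x65, x66} = {(29,x64), (29,x65), (29,x66)}
  {29, 30, 31} × {x64} = {(29,x64), (30,x64), (31,x64)}
  {29, 30} × {x64, x65} = {(29,x64), (29,x65), (30,x64), (30,x65)}
  {29, 30} × {x64, x65, x66} = {(29,x64), (29,x65), (29,x66), (30,x64), (30,x65), (30,x66)}
  {29, 30, 31} × {x64, x65} = {(29,x64), (29,x65), (30,x64), (30,x65), (31,x64), (31,x65)}
  {29, 30, 31} × {x64, x65, x66} = {(29,x64), (29,x65), (29,x66), (30,x64), (30,x65), (30,x66), (31,x64), (31,x65), (31,x66)}
These 10 distinct sets form the basis B.
Close under arbitrary unions to get τ_{X×Y}; counting gives |τ_{X×Y}| = 20.


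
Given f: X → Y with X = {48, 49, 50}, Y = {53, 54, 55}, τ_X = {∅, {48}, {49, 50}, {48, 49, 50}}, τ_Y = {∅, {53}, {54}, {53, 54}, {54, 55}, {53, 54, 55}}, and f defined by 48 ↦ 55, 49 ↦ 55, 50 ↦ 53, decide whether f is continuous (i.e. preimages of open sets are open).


f is NOT continuous.

Compute f^{-1}(U) for each U ∈ τ_Y:
  U = ∅: f^{-1}(U) = ∅ ∈ τ_X ✓.
  U = {53}: f^{-1}(U) = {50} ∉ τ_X ✗.
  U = {54}: f^{-1}(U) = ∅ ∈ τ_X ✓.
  U = {53, 54}: f^{-1}(U) = {50} ∉ τ_X ✗.
  U = {54, 55}: f^{-1}(U) = {48, 49} ∉ τ_X ✗.
  U = {53, 54, 55}: f^{-1}(U) = {48, 49, 50} ∈ τ_X ✓.
Found U = {53} with f^{-1}(U) = {50} not in τ_X. Therefore f is NOT continuous.


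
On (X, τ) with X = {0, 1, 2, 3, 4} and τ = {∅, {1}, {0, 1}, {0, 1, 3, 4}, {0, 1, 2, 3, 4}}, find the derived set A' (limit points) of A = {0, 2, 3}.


A' = {2, 3, 4}

For each x ∈ X, list the open sets U ∈ τ with x ∈ U, then check whether U ∩ (A ∖ {x}) ≠ ∅ for every such U.
  x = 0: open {0, 1} ∋ x has {0, 1} ∩ (A ∖ {0}) = ∅, so x is NOT a limit point.
  x = 1: open {1} ∋ x has {1} ∩ (A ∖ {1}) = ∅, so x is NOT a limit point.
  x = 2: opens ∋ x are {0, 1, 2, 3, 4}; each meets A ∖ {2}, so x IS a limit point.
  x = 3: opens ∋ x are {0, 1, 3, 4}, {0, 1, 2, 3, 4}; each meets A ∖ {3}, so x IS a limit point.
  x = 4: opens ∋ x are {0, 1, 3, 4}, {0, 1, 2, 3, 4}; each meets A ∖ {4}, so x IS a limit point.
Collecting: A' = {2, 3, 4}.


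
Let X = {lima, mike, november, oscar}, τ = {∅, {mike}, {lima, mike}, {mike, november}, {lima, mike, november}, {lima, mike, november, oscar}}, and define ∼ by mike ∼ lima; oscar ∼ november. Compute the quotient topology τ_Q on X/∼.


X/∼ = {[lima=mike], [november=oscar]}; |τ_Q| = 3.

Equivalence classes: [lima=mike], [november=oscar].
Quotient map π: X → X/∼ sends lima ↦ [lima=mike], mike ↦ [lima=mike], november ↦ [november=oscar], oscar ↦ [november=oscar].
For each subset V ⊆ X/∼, compute π^{-1}(V) ⊆ X and check whether π^{-1}(V) ∈ τ. V is open in τ_Q iff π^{-1}(V) ∈ τ.
  V = {}: π^{-1}(V) = ∅ ∈ τ ✓.
  V = {[lima=mike]}: π^{-1}(V) = {lima, mike} ∈ τ ✓.
  V = {[november=oscar]}: π^{-1}(V) = {november, oscar} ∉ τ ✗.
  V = {[lima=mike], [november=oscar]}: π^{-1}(V) = {lima, mike, november, oscar} ∈ τ ✓.
Open sets in the quotient: τ_Q = {{}, {[lima=mike]}, {[lima=mike], [november=oscar]}} (3 elements).


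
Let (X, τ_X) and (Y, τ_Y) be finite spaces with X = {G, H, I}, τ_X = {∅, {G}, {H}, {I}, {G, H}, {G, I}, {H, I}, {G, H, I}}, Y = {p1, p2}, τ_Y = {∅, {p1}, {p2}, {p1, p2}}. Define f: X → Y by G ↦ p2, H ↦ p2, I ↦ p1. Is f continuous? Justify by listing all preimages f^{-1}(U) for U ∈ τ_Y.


f IS continuous.

Compute f^{-1}(U) for each U ∈ τ_Y:
  U = ∅: f^{-1}(U) = ∅ ∈ τ_X ✓.
  U = {p1}: f^{-1}(U) = {I} ∈ τ_X ✓.
  U = {p2}: f^{-1}(U) = {G, H} ∈ τ_X ✓.
  U = {p1, p2}: f^{-1}(U) = {G, H, I} ∈ τ_X ✓.
Every preimage lies in τ_X, so f IS continuous.


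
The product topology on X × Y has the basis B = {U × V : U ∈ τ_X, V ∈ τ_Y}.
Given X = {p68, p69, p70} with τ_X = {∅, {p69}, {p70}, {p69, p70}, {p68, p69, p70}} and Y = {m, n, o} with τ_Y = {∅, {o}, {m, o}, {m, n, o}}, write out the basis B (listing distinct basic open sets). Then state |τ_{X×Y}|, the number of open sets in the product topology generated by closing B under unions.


Basis B = {∅ × ∅, {p69} × {o}, {p70} × {o}, {p69} × {m, o}, {p69, p70} × {o}, {p70} × {m, o}, {p68, p69, p70} × {o}, {p69} × {m, n, o}, {p70} × {m, n, o}, {p69, p70} × {m, o}, {p68, p69, p70} × {m, o}, {p69, p70} × {m, n, o}, {p68, p69, p70} × {m, n, o}}; |τ_{X×Y}| = 30.

Enumerate products U × V with U ∈ τ_X, V ∈ τ_Y (deduplicated):
  ∅ × ∅ = {} (∅)
  {p69} × {o} = {(p69,o)}
  {p70} × {o} = {(p70,o)}
  {p69} × {m, o} = {(p69,m), (p69,o)}
  {p69, p70} × {o} = {(p69,o), (p70,o)}
  {p70} × {m, o} = {(p70,m), (p70,o)}
  {p68, p69, p70} × {o} = {(p68,o), (p69,o), (p70,o)}
  {p69} × {m, n, o} = {(p69,m), (p69,n), (p69,o)}
  {p70} × {m, n, o} = {(p70,m), (p70,n), (p70,o)}
  {p69, p70} × {m, o} = {(p69,m), (p69,o), (p70,m), (p70,o)}
  {p68, p69, p70} × {m, o} = {(p68,m), (p68,o), (p69,m), (p69,o), (p70,m), (p70,o)}
  {p69, p70} × {m, n, o} = {(p69,m), (p69,n), (p69,o), (p70,m), (p70,n), (p70,o)}
  {p68, p69, p70} × {m, n, o} = {(p68,m), (p68,n), (p68,o), (p69,m), (p69,n), (p69,o), (p70,m), (p70,n), (p70,o)}
These 13 distinct sets form the basis B.
Close under arbitrary unions to get τ_{X×Y}; counting gives |τ_{X×Y}| = 30.


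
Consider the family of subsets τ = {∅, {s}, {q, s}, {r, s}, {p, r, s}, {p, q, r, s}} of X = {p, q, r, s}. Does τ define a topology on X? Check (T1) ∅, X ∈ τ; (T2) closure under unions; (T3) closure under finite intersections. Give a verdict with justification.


τ is NOT a topology on X.

Axiom (T1): ∅ ∈ τ? Yes; X ∈ τ? Yes.
Axiom (T2/T3): check pairwise unions and intersections of members of τ.
Counterexample for (T2): {q, s} ∪ {r, s} = {q, r, s} ∉ τ. Therefore τ is NOT a topology.


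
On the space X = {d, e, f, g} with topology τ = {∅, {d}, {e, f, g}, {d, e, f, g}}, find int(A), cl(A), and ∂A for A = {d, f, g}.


int(A) = {d}, cl(A) = {d, e, f, g}, ∂A = {e, f, g}.

Closed sets in (X, τ) are complements of opens:
  closed(X, τ) = {∅, {d}, {e, f, g}, {d, e, f, g}}.
int(A) = ⋃ {U ∈ τ : U ⊆ A}. Opens contained in A: ∅, {d}.
Taking the union of these: int(A) = {d}.
cl(A) = ⋂ {C closed : A ⊆ C}. Closed sets containing A: {d, e, f, g}.
Intersecting these: cl(A) = {d, e, f, g}.
∂A = cl(A) ∖ int(A) = {d, e, f, g} ∖ {d} = {e, f, g}.


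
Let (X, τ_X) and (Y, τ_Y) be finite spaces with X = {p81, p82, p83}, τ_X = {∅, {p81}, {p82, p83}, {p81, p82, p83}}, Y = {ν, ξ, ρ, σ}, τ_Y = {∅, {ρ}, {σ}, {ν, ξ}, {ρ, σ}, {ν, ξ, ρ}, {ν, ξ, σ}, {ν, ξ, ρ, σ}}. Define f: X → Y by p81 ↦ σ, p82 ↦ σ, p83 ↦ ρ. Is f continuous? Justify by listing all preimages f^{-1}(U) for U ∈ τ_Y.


f is NOT continuous.

Compute f^{-1}(U) for each U ∈ τ_Y:
  U = ∅: f^{-1}(U) = ∅ ∈ τ_X ✓.
  U = {ρ}: f^{-1}(U) = {p83} ∉ τ_X ✗.
  U = {σ}: f^{-1}(U) = {p81, p82} ∉ τ_X ✗.
  U = {ν, ξ}: f^{-1}(U) = ∅ ∈ τ_X ✓.
  U = {ρ, σ}: f^{-1}(U) = {p81, p82, p83} ∈ τ_X ✓.
  U = {ν, ξ, ρ}: f^{-1}(U) = {p83} ∉ τ_X ✗.
  U = {ν, ξ, σ}: f^{-1}(U) = {p81, p82} ∉ τ_X ✗.
  U = {ν, ξ, ρ, σ}: f^{-1}(U) = {p81, p82, p83} ∈ τ_X ✓.
Found U = {ρ} with f^{-1}(U) = {p83} not in τ_X. Therefore f is NOT continuous.


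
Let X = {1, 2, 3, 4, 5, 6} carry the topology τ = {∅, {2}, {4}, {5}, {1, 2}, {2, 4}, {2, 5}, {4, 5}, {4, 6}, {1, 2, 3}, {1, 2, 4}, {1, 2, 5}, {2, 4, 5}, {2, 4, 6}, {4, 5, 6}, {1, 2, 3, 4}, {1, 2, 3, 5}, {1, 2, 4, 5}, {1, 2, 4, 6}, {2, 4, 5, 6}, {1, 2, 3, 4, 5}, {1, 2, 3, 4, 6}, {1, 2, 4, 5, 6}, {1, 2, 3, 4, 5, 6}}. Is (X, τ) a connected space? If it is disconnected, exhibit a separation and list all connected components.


(X, τ) is disconnected; components = [{5}, {4, 6}, {1, 2, 3}].

Find clopen sets (U ∈ τ with X ∖ U ∈ τ):
  U = ∅, X ∖ U = {1, 2, 3, 4, 5, 6} — both open, so U is clopen.
  U = {5}, X ∖ U = {1, 2, 3, 4, 6} — both open, so U is clopen.
  U = {4, 6}, X ∖ U = {1, 2, 3, 5} — both open, so U is clopen.
  U = {1, 2, 3}, X ∖ U = {4, 5, 6} — both open, so U is clopen.
  U = {4, 5, 6}, X ∖ U = {1, 2, 3} — both open, so U is clopen.
  U = {1, 2, 3, 5}, X ∖ U = {4, 6} — both open, so U is clopen.
  U = {1, 2, 3, 4, 6}, X ∖ U = {5} — both open, so U is clopen.
  U = {1, 2, 3, 4, 5, 6}, X ∖ U = ∅ — both open, so U is clopen.
Nontrivial clopen(s) exist: e.g. {4, 6}. So (X, τ) is disconnected.
Compute connected components by grouping points that agree on all clopens:
  component: {5}
  component: {4, 6}
  component: {1, 2, 3}


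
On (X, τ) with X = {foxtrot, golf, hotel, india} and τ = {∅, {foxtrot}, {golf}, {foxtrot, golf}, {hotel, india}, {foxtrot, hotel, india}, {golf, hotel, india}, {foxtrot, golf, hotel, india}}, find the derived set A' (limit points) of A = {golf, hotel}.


A' = {india}

For each x ∈ X, list the open sets U ∈ τ with x ∈ U, then check whether U ∩ (A ∖ {x}) ≠ ∅ for every such U.
  x = foxtrot: open {foxtrot} ∋ x has {foxtrot} ∩ (A ∖ {foxtrot}) = ∅, so x is NOT a limit point.
  x = golf: open {golf} ∋ x has {golf} ∩ (A ∖ {golf}) = ∅, so x is NOT a limit point.
  x = hotel: open {hotel, india} ∋ x has {hotel, india} ∩ (A ∖ {hotel}) = ∅, so x is NOT a limit point.
  x = india: opens ∋ x are {hotel, india}, {foxtrot, hotel, india}, {golf, hotel, india}, {foxtrot, golf, hotel, india}; each meets A ∖ {india}, so x IS a limit point.
Collecting: A' = {india}.


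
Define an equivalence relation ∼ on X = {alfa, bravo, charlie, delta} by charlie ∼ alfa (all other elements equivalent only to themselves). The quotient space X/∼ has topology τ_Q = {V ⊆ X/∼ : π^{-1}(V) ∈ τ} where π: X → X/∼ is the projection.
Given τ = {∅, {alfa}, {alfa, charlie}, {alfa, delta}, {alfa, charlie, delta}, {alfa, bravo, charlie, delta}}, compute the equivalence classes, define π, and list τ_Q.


X/∼ = {[alfa=charlie], [bravo], [delta]}; |τ_Q| = 4.

Equivalence classes: [alfa=charlie], [bravo], [delta].
Quotient map π: X → X/∼ sends alfa ↦ [alfa=charlie], bravo ↦ [bravo], charlie ↦ [alfa=charlie], delta ↦ [delta].
For each subset V ⊆ X/∼, compute π^{-1}(V) ⊆ X and check whether π^{-1}(V) ∈ τ. V is open in τ_Q iff π^{-1}(V) ∈ τ.
  V = {}: π^{-1}(V) = ∅ ∈ τ ✓.
  V = {[alfa=charlie]}: π^{-1}(V) = {alfa, charlie} ∈ τ ✓.
  V = {[bravo]}: π^{-1}(V) = {bravo} ∉ τ ✗.
  V = {[alfa=charlie], [bravo]}: π^{-1}(V) = {alfa, bravo, charlie} ∉ τ ✗.
  V = {[delta]}: π^{-1}(V) = {delta} ∉ τ ✗.
  V = {[alfa=charlie], [delta]}: π^{-1}(V) = {alfa, charlie, delta} ∈ τ ✓.
  V = {[bravo], [delta]}: π^{-1}(V) = {bravo, delta} ∉ τ ✗.
  V = {[alfa=charlie], [bravo], [delta]}: π^{-1}(V) = {alfa, bravo, charlie, delta} ∈ τ ✓.
Open sets in the quotient: τ_Q = {{}, {[alfa=charlie]}, {[alfa=charlie], [delta]}, {[alfa=charlie], [bravo], [delta]}} (4 elements).


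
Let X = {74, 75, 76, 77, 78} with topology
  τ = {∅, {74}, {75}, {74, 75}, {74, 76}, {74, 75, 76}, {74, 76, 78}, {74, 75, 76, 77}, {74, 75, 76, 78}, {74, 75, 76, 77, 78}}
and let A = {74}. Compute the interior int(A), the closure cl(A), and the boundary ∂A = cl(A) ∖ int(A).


int(A) = {74}, cl(A) = {74, 76, 77, 78}, ∂A = {76, 77, 78}.

Closed sets in (X, τ) are complements of opens:
  closed(X, τ) = {∅, {77}, {78}, {75, 77}, {77, 78}, {75, 77, 78}, {76, 77, 78}, {74, 76, 77, 78}, {75, 76, 77, 78}, {74, 75, 76, 77, 78}}.
int(A) = ⋃ {U ∈ τ : U ⊆ A}. Opens contained in A: ∅, {74}.
Taking the union of these: int(A) = {74}.
cl(A) = ⋂ {C closed : A ⊆ C}. Closed sets containing A: {74, 76, 77, 78}, {74, 75, 76, 77, 78}.
Intersecting these: cl(A) = {74, 76, 77, 78}.
∂A = cl(A) ∖ int(A) = {74, 76, 77, 78} ∖ {74} = {76, 77, 78}.


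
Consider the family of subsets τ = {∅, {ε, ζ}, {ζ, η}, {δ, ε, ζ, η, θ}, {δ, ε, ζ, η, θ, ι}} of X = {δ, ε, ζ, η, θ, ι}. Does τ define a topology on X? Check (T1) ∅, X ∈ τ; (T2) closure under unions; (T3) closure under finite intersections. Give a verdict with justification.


τ is NOT a topology on X.

Axiom (T1): ∅ ∈ τ? Yes; X ∈ τ? Yes.
Axiom (T2/T3): check pairwise unions and intersections of members of τ.
Counterexample for (T3): {ε, ζ} ∩ {ζ, η} = {ζ} ∉ τ. Therefore τ is NOT a topology.


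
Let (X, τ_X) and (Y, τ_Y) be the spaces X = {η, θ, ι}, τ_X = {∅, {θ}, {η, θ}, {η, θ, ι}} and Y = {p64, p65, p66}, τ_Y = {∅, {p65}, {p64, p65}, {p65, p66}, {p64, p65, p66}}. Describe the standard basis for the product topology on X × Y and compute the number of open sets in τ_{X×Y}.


Basis B = {∅ × ∅, {θ} × {p65}, {η, θ} × {p65}, {θ} × {p64, p65}, {θ} × {p65, p66}, {η, θ, ι} × {p65}, {θ} × {p64, p65, p66}, {η, θ} × {p64, p65}, {η, θ} × {p65, p66}, {η, θ} × {p64, p65, p66}, {η, θ, ι} × {p64, p65}, {η, θ, ι} × {p65, p66}, {η, θ, ι} × {p64, p65, p66}}; |τ_{X×Y}| = 30.

Enumerate products U × V with U ∈ τ_X, V ∈ τ_Y (deduplicated):
  ∅ × ∅ = {} (∅)
  {θ} × {p65} = {(θ,p65)}
  {η, θ} × {p65} = {(η,p65), (θ,p65)}
  {θ} × {p64, p65} = {(θ,p64), (θ,p65)}
  {θ} × {p65, p66} = {(θ,p65), (θ,p66)}
  {η, θ, ι} × {p65} = {(η,p65), (θ,p65), (ι,p65)}
  {θ} × {p64, p65, p66} = {(θ,p64), (θ,p65), (θ,p66)}
  {η, θ} × {p64, p65} = {(η,p64), (η,p65), (θ,p64), (θ,p65)}
  {η, θ} × {p65, p66} = {(η,p65), (η,p66), (θ,p65), (θ,p66)}
  {η, θ} × {p64, p65, p66} = {(η,p64), (η,p65), (η,p66), (θ,p64), (θ,p65), (θ,p66)}
  {η, θ, ι} × {p64, p65} = {(η,p64), (η,p65), (θ,p64), (θ,p65), (ι,p64), (ι,p65)}
  {η, θ, ι} × {p65, p66} = {(η,p65), (η,p66), (θ,p65), (θ,p66), (ι,p65), (ι,p66)}
  {η, θ, ι} × {p64, p65, p66} = {(η,p64), (η,p65), (η,p66), (θ,p64), (θ,p65), (θ,p66), (ι,p64), (ι,p65), (ι,p66)}
These 13 distinct sets form the basis B.
Close under arbitrary unions to get τ_{X×Y}; counting gives |τ_{X×Y}| = 30.


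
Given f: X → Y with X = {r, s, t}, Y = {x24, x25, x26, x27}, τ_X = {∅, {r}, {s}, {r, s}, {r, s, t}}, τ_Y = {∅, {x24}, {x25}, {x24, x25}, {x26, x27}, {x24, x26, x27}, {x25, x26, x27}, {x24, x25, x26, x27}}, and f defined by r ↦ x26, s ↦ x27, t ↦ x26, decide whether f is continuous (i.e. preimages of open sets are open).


f IS continuous.

Compute f^{-1}(U) for each U ∈ τ_Y:
  U = ∅: f^{-1}(U) = ∅ ∈ τ_X ✓.
  U = {x24}: f^{-1}(U) = ∅ ∈ τ_X ✓.
  U = {x25}: f^{-1}(U) = ∅ ∈ τ_X ✓.
  U = {x24, x25}: f^{-1}(U) = ∅ ∈ τ_X ✓.
  U = {x26, x27}: f^{-1}(U) = {r, s, t} ∈ τ_X ✓.
  U = {x24, x26, x27}: f^{-1}(U) = {r, s, t} ∈ τ_X ✓.
  U = {x25, x26, x27}: f^{-1}(U) = {r, s, t} ∈ τ_X ✓.
  U = {x24, x25, x26, x27}: f^{-1}(U) = {r, s, t} ∈ τ_X ✓.
Every preimage lies in τ_X, so f IS continuous.


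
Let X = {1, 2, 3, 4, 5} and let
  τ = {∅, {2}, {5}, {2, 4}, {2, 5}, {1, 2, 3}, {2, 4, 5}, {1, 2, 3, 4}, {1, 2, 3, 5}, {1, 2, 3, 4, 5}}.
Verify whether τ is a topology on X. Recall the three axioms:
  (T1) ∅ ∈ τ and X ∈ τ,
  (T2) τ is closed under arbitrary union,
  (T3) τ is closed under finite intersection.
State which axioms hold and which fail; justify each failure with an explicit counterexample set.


τ IS a topology on X.

Axiom (T1): ∅ ∈ τ? Yes; X ∈ τ? Yes.
Axiom (T2/T3): check pairwise unions and intersections of members of τ.
All pairwise intersections and unions checked — each lies in τ. Therefore τ satisfies (T1), (T2), (T3): it IS a topology on X.


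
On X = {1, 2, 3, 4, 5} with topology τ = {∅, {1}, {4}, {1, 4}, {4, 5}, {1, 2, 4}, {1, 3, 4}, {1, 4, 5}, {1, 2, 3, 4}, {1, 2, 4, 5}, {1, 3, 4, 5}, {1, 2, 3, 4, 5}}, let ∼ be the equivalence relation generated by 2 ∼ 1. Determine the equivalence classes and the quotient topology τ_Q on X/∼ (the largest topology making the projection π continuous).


X/∼ = {[1=2], [3], [4], [5]}; |τ_Q| = 7.

Equivalence classes: [1=2], [3], [4], [5].
Quotient map π: X → X/∼ sends 1 ↦ [1=2], 2 ↦ [1=2], 3 ↦ [3], 4 ↦ [4], 5 ↦ [5].
For each subset V ⊆ X/∼, compute π^{-1}(V) ⊆ X and check whether π^{-1}(V) ∈ τ. V is open in τ_Q iff π^{-1}(V) ∈ τ.
  V = {}: π^{-1}(V) = ∅ ∈ τ ✓.
  V = {[1=2]}: π^{-1}(V) = {1, 2} ∉ τ ✗.
  V = {[3]}: π^{-1}(V) = {3} ∉ τ ✗.
  V = {[1=2], [3]}: π^{-1}(V) = {1, 2, 3} ∉ τ ✗.
  V = {[4]}: π^{-1}(V) = {4} ∈ τ ✓.
  V = {[1=2], [4]}: π^{-1}(V) = {1, 2, 4} ∈ τ ✓.
  V = {[3], [4]}: π^{-1}(V) = {3, 4} ∉ τ ✗.
  V = {[1=2], [3], [4]}: π^{-1}(V) = {1, 2, 3, 4} ∈ τ ✓.
  V = {[5]}: π^{-1}(V) = {5} ∉ τ ✗.
  V = {[1=2], [5]}: π^{-1}(V) = {1, 2, 5} ∉ τ ✗.
  V = {[3], [5]}: π^{-1}(V) = {3, 5} ∉ τ ✗.
  V = {[1=2], [3], [5]}: π^{-1}(V) = {1, 2, 3, 5} ∉ τ ✗.
  V = {[4], [5]}: π^{-1}(V) = {4, 5} ∈ τ ✓.
  V = {[1=2], [4], [5]}: π^{-1}(V) = {1, 2, 4, 5} ∈ τ ✓.
  V = {[3], [4], [5]}: π^{-1}(V) = {3, 4, 5} ∉ τ ✗.
  V = {[1=2], [3], [4], [5]}: π^{-1}(V) = {1, 2, 3, 4, 5} ∈ τ ✓.
Open sets in the quotient: τ_Q = {{}, {[4]}, {[1=2], [4]}, {[1=2], [3], [4]}, {[4], [5]}, {[1=2], [4], [5]}, {[1=2], [3], [4], [5]}} (7 elements).


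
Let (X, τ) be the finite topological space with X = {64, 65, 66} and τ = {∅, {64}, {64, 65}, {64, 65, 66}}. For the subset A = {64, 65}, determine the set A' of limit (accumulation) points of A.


A' = {65, 66}

For each x ∈ X, list the open sets U ∈ τ with x ∈ U, then check whether U ∩ (A ∖ {x}) ≠ ∅ for every such U.
  x = 64: open {64} ∋ x has {64} ∩ (A ∖ {64}) = ∅, so x is NOT a limit point.
  x = 65: opens ∋ x are {64, 65}, {64, 65, 66}; each meets A ∖ {65}, so x IS a limit point.
  x = 66: opens ∋ x are {64, 65, 66}; each meets A ∖ {66}, so x IS a limit point.
Collecting: A' = {65, 66}.


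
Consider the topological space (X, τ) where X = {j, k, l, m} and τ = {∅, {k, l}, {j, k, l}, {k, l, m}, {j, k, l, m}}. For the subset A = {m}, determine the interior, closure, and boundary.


int(A) = ∅, cl(A) = {m}, ∂A = {m}.

Closed sets in (X, τ) are complements of opens:
  closed(X, τ) = {∅, {j}, {m}, {j, m}, {j, k, l, m}}.
int(A) = ⋃ {U ∈ τ : U ⊆ A}. Opens contained in A: ∅.
Taking the union of these: int(A) = ∅.
cl(A) = ⋂ {C closed : A ⊆ C}. Closed sets containing A: {m}, {j, m}, {j, k, l, m}.
Intersecting these: cl(A) = {m}.
∂A = cl(A) ∖ int(A) = {m} ∖ ∅ = {m}.


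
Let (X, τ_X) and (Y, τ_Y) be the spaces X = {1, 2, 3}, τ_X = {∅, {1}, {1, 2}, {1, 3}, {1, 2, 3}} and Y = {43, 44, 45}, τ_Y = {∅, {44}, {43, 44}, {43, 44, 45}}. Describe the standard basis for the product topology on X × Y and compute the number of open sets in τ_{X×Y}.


Basis B = {∅ × ∅, {1} × {44}, {1} × {43, 44}, {1, 2} × {44}, {1, 3} × {44}, {1} × {43, 44, 45}, {1, 2, 3} × {44}, {1, 2} × {43, 44}, {1, 3} × {43, 44}, {1, 2} × {43, 44, 45}, {1, 3} × {43, 44, 45}, {1, 2, 3} × {43, 44}, {1, 2, 3} × {43, 44, 45}}; |τ_{X×Y}| = 30.

Enumerate products U × V with U ∈ τ_X, V ∈ τ_Y (deduplicated):
  ∅ × ∅ = {} (∅)
  {1} × {44} = {(1,44)}
  {1} × {43, 44} = {(1,43), (1,44)}
  {1, 2} × {44} = {(1,44), (2,44)}
  {1, 3} × {44} = {(1,44), (3,44)}
  {1} × {43, 44, 45} = {(1,43), (1,44), (1,45)}
  {1, 2, 3} × {44} = {(1,44), (2,44), (3,44)}
  {1, 2} × {43, 44} = {(1,43), (1,44), (2,43), (2,44)}
  {1, 3} × {43, 44} = {(1,43), (1,44), (3,43), (3,44)}
  {1, 2} × {43, 44, 45} = {(1,43), (1,44), (1,45), (2,43), (2,44), (2,45)}
  {1, 3} × {43, 44, 45} = {(1,43), (1,44), (1,45), (3,43), (3,44), (3,45)}
  {1, 2, 3} × {43, 44} = {(1,43), (1,44), (2,43), (2,44), (3,43), (3,44)}
  {1, 2, 3} × {43, 44, 45} = {(1,43), (1,44), (1,45), (2,43), (2,44), (2,45), (3,43), (3,44), (3,45)}
These 13 distinct sets form the basis B.
Close under arbitrary unions to get τ_{X×Y}; counting gives |τ_{X×Y}| = 30.


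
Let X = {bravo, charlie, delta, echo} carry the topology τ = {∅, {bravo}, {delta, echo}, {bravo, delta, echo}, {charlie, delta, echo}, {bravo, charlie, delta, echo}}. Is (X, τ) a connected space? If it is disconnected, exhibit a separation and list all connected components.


(X, τ) is disconnected; components = [{bravo}, {charlie, delta, echo}].

Find clopen sets (U ∈ τ with X ∖ U ∈ τ):
  U = ∅, X ∖ U = {bravo, charlie, delta, echo} — both open, so U is clopen.
  U = {bravo}, X ∖ U = {charlie, delta, echo} — both open, so U is clopen.
  U = {charlie, delta, echo}, X ∖ U = {bravo} — both open, so U is clopen.
  U = {bravo, charlie, delta, echo}, X ∖ U = ∅ — both open, so U is clopen.
Nontrivial clopen(s) exist: e.g. {charlie, delta, echo}. So (X, τ) is disconnected.
Compute connected components by grouping points that agree on all clopens:
  component: {bravo}
  component: {charlie, delta, echo}


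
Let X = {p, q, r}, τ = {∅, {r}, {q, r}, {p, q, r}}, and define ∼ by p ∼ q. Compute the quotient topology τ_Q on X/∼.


X/∼ = {[p=q], [r]}; |τ_Q| = 3.

Equivalence classes: [p=q], [r].
Quotient map π: X → X/∼ sends p ↦ [p=q], q ↦ [p=q], r ↦ [r].
For each subset V ⊆ X/∼, compute π^{-1}(V) ⊆ X and check whether π^{-1}(V) ∈ τ. V is open in τ_Q iff π^{-1}(V) ∈ τ.
  V = {}: π^{-1}(V) = ∅ ∈ τ ✓.
  V = {[p=q]}: π^{-1}(V) = {p, q} ∉ τ ✗.
  V = {[r]}: π^{-1}(V) = {r} ∈ τ ✓.
  V = {[p=q], [r]}: π^{-1}(V) = {p, q, r} ∈ τ ✓.
Open sets in the quotient: τ_Q = {{}, {[r]}, {[p=q], [r]}} (3 elements).


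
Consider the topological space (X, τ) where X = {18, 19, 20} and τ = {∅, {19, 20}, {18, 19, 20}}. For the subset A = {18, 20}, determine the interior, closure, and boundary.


int(A) = ∅, cl(A) = {18, 19, 20}, ∂A = {18, 19, 20}.

Closed sets in (X, τ) are complements of opens:
  closed(X, τ) = {∅, {18}, {18, 19, 20}}.
int(A) = ⋃ {U ∈ τ : U ⊆ A}. Opens contained in A: ∅.
Taking the union of these: int(A) = ∅.
cl(A) = ⋂ {C closed : A ⊆ C}. Closed sets containing A: {18, 19, 20}.
Intersecting these: cl(A) = {18, 19, 20}.
∂A = cl(A) ∖ int(A) = {18, 19, 20} ∖ ∅ = {18, 19, 20}.


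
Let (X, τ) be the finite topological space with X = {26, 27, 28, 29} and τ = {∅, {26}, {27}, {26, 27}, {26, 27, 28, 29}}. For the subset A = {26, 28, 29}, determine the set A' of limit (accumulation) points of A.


A' = {28, 29}

For each x ∈ X, list the open sets U ∈ τ with x ∈ U, then check whether U ∩ (A ∖ {x}) ≠ ∅ for every such U.
  x = 26: open {26} ∋ x has {26} ∩ (A ∖ {26}) = ∅, so x is NOT a limit point.
  x = 27: open {27} ∋ x has {27} ∩ (A ∖ {27}) = ∅, so x is NOT a limit point.
  x = 28: opens ∋ x are {26, 27, 28, 29}; each meets A ∖ {28}, so x IS a limit point.
  x = 29: opens ∋ x are {26, 27, 28, 29}; each meets A ∖ {29}, so x IS a limit point.
Collecting: A' = {28, 29}.


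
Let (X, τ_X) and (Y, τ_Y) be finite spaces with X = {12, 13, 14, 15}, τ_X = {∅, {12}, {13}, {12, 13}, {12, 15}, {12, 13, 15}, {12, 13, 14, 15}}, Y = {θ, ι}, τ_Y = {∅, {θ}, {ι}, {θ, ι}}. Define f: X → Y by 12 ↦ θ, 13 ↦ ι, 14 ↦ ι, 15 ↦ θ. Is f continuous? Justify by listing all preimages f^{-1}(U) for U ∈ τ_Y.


f is NOT continuous.

Compute f^{-1}(U) for each U ∈ τ_Y:
  U = ∅: f^{-1}(U) = ∅ ∈ τ_X ✓.
  U = {θ}: f^{-1}(U) = {12, 15} ∈ τ_X ✓.
  U = {ι}: f^{-1}(U) = {13, 14} ∉ τ_X ✗.
  U = {θ, ι}: f^{-1}(U) = {12, 13, 14, 15} ∈ τ_X ✓.
Found U = {ι} with f^{-1}(U) = {13, 14} not in τ_X. Therefore f is NOT continuous.


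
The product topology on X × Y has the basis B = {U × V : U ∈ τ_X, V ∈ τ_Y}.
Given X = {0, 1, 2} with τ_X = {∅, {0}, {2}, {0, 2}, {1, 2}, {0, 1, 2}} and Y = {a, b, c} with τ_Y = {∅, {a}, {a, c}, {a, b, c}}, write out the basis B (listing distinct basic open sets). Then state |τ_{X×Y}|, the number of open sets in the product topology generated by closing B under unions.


Basis B = {∅ × ∅, {0} × {a}, {2} × {a}, {0} × {a, c}, {0, 2} × {a}, {1, 2} × {a}, {2} × {a, c}, {0} × {a, b, c}, {0, 1, 2} × {a}, {2} × {a, b, c}, {0, 2} × {a, c}, {1, 2} × {a, c}, {0, 2} × {a, b, c}, {0, 1, 2} × {a, c}, {1, 2} × {a, b, c}, {0, 1, 2} × {a, b, c}}; |τ_{X×Y}| = 40.

Enumerate products U × V with U ∈ τ_X, V ∈ τ_Y (deduplicated):
  ∅ × ∅ = {} (∅)
  {0} × {a} = {(0,a)}
  {2} × {a} = {(2,a)}
  {0} × {a, c} = {(0,a), (0,c)}
  {0, 2} × {a} = {(0,a), (2,a)}
  {1, 2} × {a} = {(1,a), (2,a)}
  {2} × {a, c} = {(2,a), (2,c)}
  {0} × {a, b, c} = {(0,a), (0,b), (0,c)}
  {0, 1, 2} × {a} = {(0,a), (1,a), (2,a)}
  {2} × {a, b, c} = {(2,a), (2,b), (2,c)}
  {0, 2} × {a, c} = {(0,a), (0,c), (2,a), (2,c)}
  {1, 2} × {a, c} = {(1,a), (1,c), (2,a), (2,c)}
  {0, 2} × {a, b, c} = {(0,a), (0,b), (0,c), (2,a), (2,b), (2,c)}
  {0, 1, 2} × {a, c} = {(0,a), (0,c), (1,a), (1,c), (2,a), (2,c)}
  {1, 2} × {a, b, c} = {(1,a), (1,b), (1,c), (2,a), (2,b), (2,c)}
  {0, 1, 2} × {a, b, c} = {(0,a), (0,b), (0,c), (1,a), (1,b), (1,c), (2,a), (2,b), (2,c)}
These 16 distinct sets form the basis B.
Close under arbitrary unions to get τ_{X×Y}; counting gives |τ_{X×Y}| = 40.


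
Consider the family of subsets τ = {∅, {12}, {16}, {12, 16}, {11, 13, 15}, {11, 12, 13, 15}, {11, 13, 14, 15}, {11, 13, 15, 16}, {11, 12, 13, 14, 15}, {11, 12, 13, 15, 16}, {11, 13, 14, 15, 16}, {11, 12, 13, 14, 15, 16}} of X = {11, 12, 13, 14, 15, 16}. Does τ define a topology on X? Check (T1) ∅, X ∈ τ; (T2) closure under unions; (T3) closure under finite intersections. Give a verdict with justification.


τ IS a topology on X.

Axiom (T1): ∅ ∈ τ? Yes; X ∈ τ? Yes.
Axiom (T2/T3): check pairwise unions and intersections of members of τ.
All pairwise intersections and unions checked — each lies in τ. Therefore τ satisfies (T1), (T2), (T3): it IS a topology on X.


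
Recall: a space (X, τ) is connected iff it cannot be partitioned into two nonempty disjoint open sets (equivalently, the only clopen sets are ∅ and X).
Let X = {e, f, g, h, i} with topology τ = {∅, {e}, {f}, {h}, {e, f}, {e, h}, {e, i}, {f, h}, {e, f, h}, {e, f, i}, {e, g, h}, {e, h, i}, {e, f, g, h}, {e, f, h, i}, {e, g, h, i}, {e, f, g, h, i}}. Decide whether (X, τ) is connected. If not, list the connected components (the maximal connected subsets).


(X, τ) is disconnected; components = [{f}, {e, g, h, i}].

Find clopen sets (U ∈ τ with X ∖ U ∈ τ):
  U = ∅, X ∖ U = {e, f, g, h, i} — both open, so U is clopen.
  U = {f}, X ∖ U = {e, g, h, i} — both open, so U is clopen.
  U = {e, g, h, i}, X ∖ U = {f} — both open, so U is clopen.
  U = {e, f, g, h, i}, X ∖ U = ∅ — both open, so U is clopen.
Nontrivial clopen(s) exist: e.g. {f}. So (X, τ) is disconnected.
Compute connected components by grouping points that agree on all clopens:
  component: {f}
  component: {e, g, h, i}


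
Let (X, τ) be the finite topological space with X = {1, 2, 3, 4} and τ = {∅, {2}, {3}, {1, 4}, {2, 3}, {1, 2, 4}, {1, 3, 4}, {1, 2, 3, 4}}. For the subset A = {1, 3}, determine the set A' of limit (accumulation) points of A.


A' = {4}

For each x ∈ X, list the open sets U ∈ τ with x ∈ U, then check whether U ∩ (A ∖ {x}) ≠ ∅ for every such U.
  x = 1: open {1, 4} ∋ x has {1, 4} ∩ (A ∖ {1}) = ∅, so x is NOT a limit point.
  x = 2: open {2} ∋ x has {2} ∩ (A ∖ {2}) = ∅, so x is NOT a limit point.
  x = 3: open {3} ∋ x has {3} ∩ (A ∖ {3}) = ∅, so x is NOT a limit point.
  x = 4: opens ∋ x are {1, 4}, {1, 2, 4}, {1, 3, 4}, {1, 2, 3, 4}; each meets A ∖ {4}, so x IS a limit point.
Collecting: A' = {4}.


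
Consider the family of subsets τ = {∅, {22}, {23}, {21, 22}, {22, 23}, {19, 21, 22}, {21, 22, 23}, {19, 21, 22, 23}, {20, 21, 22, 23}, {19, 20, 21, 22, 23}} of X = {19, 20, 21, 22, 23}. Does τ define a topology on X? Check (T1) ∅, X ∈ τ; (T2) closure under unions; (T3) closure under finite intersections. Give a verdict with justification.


τ IS a topology on X.

Axiom (T1): ∅ ∈ τ? Yes; X ∈ τ? Yes.
Axiom (T2/T3): check pairwise unions and intersections of members of τ.
All pairwise intersections and unions checked — each lies in τ. Therefore τ satisfies (T1), (T2), (T3): it IS a topology on X.


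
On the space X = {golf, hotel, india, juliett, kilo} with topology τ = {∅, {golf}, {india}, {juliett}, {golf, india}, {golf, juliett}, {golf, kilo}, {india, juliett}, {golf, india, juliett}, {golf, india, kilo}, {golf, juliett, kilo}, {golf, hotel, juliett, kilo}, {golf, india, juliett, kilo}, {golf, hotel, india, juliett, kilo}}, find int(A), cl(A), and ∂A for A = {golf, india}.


int(A) = {golf, india}, cl(A) = {golf, hotel, india, kilo}, ∂A = {hotel, kilo}.

Closed sets in (X, τ) are complements of opens:
  closed(X, τ) = {∅, {hotel}, {india}, {hotel, india}, {hotel, juliett}, {hotel, kilo}, {golf, hotel, kilo}, {hotel, india, juliett}, {hotel, india, kilo}, {hotel, juliett, kilo}, {golf, hotel, india, kilo}, {golf, hotel, juliett, kilo}, {hotel, india, juliett, kilo}, {golf, hotel, india, juliett, kilo}}.
int(A) = ⋃ {U ∈ τ : U ⊆ A}. Opens contained in A: ∅, {golf}, {india}, {golf, india}.
Taking the union of these: int(A) = {golf, india}.
cl(A) = ⋂ {C closed : A ⊆ C}. Closed sets containing A: {golf, hotel, india, kilo}, {golf, hotel, india, juliett, kilo}.
Intersecting these: cl(A) = {golf, hotel, india, kilo}.
∂A = cl(A) ∖ int(A) = {golf, hotel, india, kilo} ∖ {golf, india} = {hotel, kilo}.
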